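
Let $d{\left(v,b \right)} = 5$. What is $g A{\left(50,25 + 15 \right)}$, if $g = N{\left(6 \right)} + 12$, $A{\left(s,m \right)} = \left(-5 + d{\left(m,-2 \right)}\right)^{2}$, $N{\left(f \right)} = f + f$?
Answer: $0$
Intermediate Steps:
$N{\left(f \right)} = 2 f$
$A{\left(s,m \right)} = 0$ ($A{\left(s,m \right)} = \left(-5 + 5\right)^{2} = 0^{2} = 0$)
$g = 24$ ($g = 2 \cdot 6 + 12 = 12 + 12 = 24$)
$g A{\left(50,25 + 15 \right)} = 24 \cdot 0 = 0$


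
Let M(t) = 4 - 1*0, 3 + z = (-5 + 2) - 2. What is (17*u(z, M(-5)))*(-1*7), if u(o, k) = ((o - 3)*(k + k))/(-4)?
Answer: -2618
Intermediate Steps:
z = -8 (z = -3 + ((-5 + 2) - 2) = -3 + (-3 - 2) = -3 - 5 = -8)
M(t) = 4 (M(t) = 4 + 0 = 4)
u(o, k) = -k*(-3 + o)/2 (u(o, k) = ((-3 + o)*(2*k))*(-¼) = (2*k*(-3 + o))*(-¼) = -k*(-3 + o)/2)
(17*u(z, M(-5)))*(-1*7) = (17*((½)*4*(3 - 1*(-8))))*(-1*7) = (17*((½)*4*(3 + 8)))*(-7) = (17*((½)*4*11))*(-7) = (17*22)*(-7) = 374*(-7) = -2618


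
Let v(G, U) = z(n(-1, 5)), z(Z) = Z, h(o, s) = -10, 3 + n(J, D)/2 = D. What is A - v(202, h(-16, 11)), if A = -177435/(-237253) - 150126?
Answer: -35618615455/237253 ≈ -1.5013e+5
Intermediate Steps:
n(J, D) = -6 + 2*D
v(G, U) = 4 (v(G, U) = -6 + 2*5 = -6 + 10 = 4)
A = -35617666443/237253 (A = -177435*(-1/237253) - 150126 = 177435/237253 - 150126 = -35617666443/237253 ≈ -1.5013e+5)
A - v(202, h(-16, 11)) = -35617666443/237253 - 1*4 = -35617666443/237253 - 4 = -35618615455/237253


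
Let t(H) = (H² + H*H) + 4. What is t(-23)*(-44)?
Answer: -46728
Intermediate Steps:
t(H) = 4 + 2*H² (t(H) = (H² + H²) + 4 = 2*H² + 4 = 4 + 2*H²)
t(-23)*(-44) = (4 + 2*(-23)²)*(-44) = (4 + 2*529)*(-44) = (4 + 1058)*(-44) = 1062*(-44) = -46728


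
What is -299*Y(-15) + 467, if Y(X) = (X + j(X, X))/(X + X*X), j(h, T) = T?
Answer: 3568/7 ≈ 509.71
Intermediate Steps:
Y(X) = 2*X/(X + X**2) (Y(X) = (X + X)/(X + X*X) = (2*X)/(X + X**2) = 2*X/(X + X**2))
-299*Y(-15) + 467 = -598/(1 - 15) + 467 = -598/(-14) + 467 = -598*(-1)/14 + 467 = -299*(-1/7) + 467 = 299/7 + 467 = 3568/7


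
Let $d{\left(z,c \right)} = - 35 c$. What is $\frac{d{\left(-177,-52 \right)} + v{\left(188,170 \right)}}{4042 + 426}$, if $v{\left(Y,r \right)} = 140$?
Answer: $\frac{490}{1117} \approx 0.43867$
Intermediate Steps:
$\frac{d{\left(-177,-52 \right)} + v{\left(188,170 \right)}}{4042 + 426} = \frac{\left(-35\right) \left(-52\right) + 140}{4042 + 426} = \frac{1820 + 140}{4468} = 1960 \cdot \frac{1}{4468} = \frac{490}{1117}$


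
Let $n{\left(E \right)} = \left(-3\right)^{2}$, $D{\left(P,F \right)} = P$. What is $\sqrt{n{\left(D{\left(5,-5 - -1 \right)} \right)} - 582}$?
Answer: $i \sqrt{573} \approx 23.937 i$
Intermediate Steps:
$n{\left(E \right)} = 9$
$\sqrt{n{\left(D{\left(5,-5 - -1 \right)} \right)} - 582} = \sqrt{9 - 582} = \sqrt{-573} = i \sqrt{573}$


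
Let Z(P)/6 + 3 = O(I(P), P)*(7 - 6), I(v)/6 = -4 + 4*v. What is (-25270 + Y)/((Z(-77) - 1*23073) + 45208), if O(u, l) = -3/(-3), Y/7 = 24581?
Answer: 146797/22123 ≈ 6.6355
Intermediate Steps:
I(v) = -24 + 24*v (I(v) = 6*(-4 + 4*v) = -24 + 24*v)
Y = 172067 (Y = 7*24581 = 172067)
O(u, l) = 1 (O(u, l) = -3*(-⅓) = 1)
Z(P) = -12 (Z(P) = -18 + 6*(1*(7 - 6)) = -18 + 6*(1*1) = -18 + 6*1 = -18 + 6 = -12)
(-25270 + Y)/((Z(-77) - 1*23073) + 45208) = (-25270 + 172067)/((-12 - 1*23073) + 45208) = 146797/((-12 - 23073) + 45208) = 146797/(-23085 + 45208) = 146797/22123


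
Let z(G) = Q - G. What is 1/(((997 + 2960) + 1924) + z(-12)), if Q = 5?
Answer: 1/5898 ≈ 0.00016955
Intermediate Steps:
z(G) = 5 - G
1/(((997 + 2960) + 1924) + z(-12)) = 1/(((997 + 2960) + 1924) + (5 - 1*(-12))) = 1/((3957 + 1924) + (5 + 12)) = 1/(5881 + 17) = 1/5898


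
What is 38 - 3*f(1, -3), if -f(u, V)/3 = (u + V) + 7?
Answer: 83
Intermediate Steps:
f(u, V) = -21 - 3*V - 3*u (f(u, V) = -3*((u + V) + 7) = -3*((V + u) + 7) = -3*(7 + V + u) = -21 - 3*V - 3*u)
38 - 3*f(1, -3) = 38 - 3*(-21 - 3*(-3) - 3*1) = 38 - 3*(-21 + 9 - 3) = 38 - 3*(-15) = 38 + 45 = 83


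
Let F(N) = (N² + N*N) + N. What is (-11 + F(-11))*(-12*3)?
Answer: -7920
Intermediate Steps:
F(N) = N + 2*N² (F(N) = (N² + N²) + N = 2*N² + N = N + 2*N²)
(-11 + F(-11))*(-12*3) = (-11 - 11*(1 + 2*(-11)))*(-12*3) = (-11 - 11*(1 - 22))*(-36) = (-11 - 11*(-21))*(-36) = (-11 + 231)*(-36) = 220*(-36) = -7920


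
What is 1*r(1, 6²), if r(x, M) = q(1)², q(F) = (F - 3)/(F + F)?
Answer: 1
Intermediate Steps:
q(F) = (-3 + F)/(2*F) (q(F) = (-3 + F)/((2*F)) = (-3 + F)*(1/(2*F)) = (-3 + F)/(2*F))
r(x, M) = 1 (r(x, M) = ((½)*(-3 + 1)/1)² = ((½)*1*(-2))² = (-1)² = 1)
1*r(1, 6²) = 1*1 = 1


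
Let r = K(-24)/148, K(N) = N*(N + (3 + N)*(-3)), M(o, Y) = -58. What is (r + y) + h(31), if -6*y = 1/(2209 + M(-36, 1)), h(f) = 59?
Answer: 25153757/477522 ≈ 52.676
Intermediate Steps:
K(N) = N*(-9 - 2*N) (K(N) = N*(N + (-9 - 3*N)) = N*(-9 - 2*N))
y = -1/12906 (y = -1/(6*(2209 - 58)) = -1/6/2151 = -1/6*1/2151 = -1/12906 ≈ -7.7483e-5)
r = -234/37 (r = -1*(-24)*(9 + 2*(-24))/148 = -1*(-24)*(9 - 48)*(1/148) = -1*(-24)*(-39)*(1/148) = -936*1/148 = -234/37 ≈ -6.3243)
(r + y) + h(31) = (-234/37 - 1/12906) + 59 = -3020041/477522 + 59 = 25153757/477522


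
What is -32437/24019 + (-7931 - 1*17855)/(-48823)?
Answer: -964317717/1172679637 ≈ -0.82232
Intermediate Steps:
-32437/24019 + (-7931 - 1*17855)/(-48823) = -32437*1/24019 + (-7931 - 17855)*(-1/48823) = -32437/24019 - 25786*(-1/48823) = -32437/24019 + 25786/48823 = -964317717/1172679637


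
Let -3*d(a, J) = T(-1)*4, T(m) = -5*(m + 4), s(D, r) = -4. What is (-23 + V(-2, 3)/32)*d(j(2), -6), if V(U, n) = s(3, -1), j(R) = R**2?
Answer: -925/2 ≈ -462.50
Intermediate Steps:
V(U, n) = -4
T(m) = -20 - 5*m (T(m) = -5*(4 + m) = -20 - 5*m)
d(a, J) = 20 (d(a, J) = -(-20 - 5*(-1))*4/3 = -(-20 + 5)*4/3 = -(-5)*4 = -1/3*(-60) = 20)
(-23 + V(-2, 3)/32)*d(j(2), -6) = (-23 - 4/32)*20 = (-23 - 4*1/32)*20 = (-23 - 1/8)*20 = -185/8*20 = -925/2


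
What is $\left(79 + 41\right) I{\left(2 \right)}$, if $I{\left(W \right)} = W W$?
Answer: $480$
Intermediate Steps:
$I{\left(W \right)} = W^{2}$
$\left(79 + 41\right) I{\left(2 \right)} = \left(79 + 41\right) 2^{2} = 120 \cdot 4 = 480$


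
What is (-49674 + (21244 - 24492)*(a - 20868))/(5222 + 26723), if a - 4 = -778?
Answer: 70243542/31945 ≈ 2198.9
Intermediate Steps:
a = -774 (a = 4 - 778 = -774)
(-49674 + (21244 - 24492)*(a - 20868))/(5222 + 26723) = (-49674 + (21244 - 24492)*(-774 - 20868))/(5222 + 26723) = (-49674 - 3248*(-21642))/31945 = (-49674 + 70293216)*(1/31945) = 70243542*(1/31945) = 70243542/31945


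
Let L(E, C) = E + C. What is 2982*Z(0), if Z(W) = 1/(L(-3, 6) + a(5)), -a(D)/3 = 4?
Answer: -994/3 ≈ -331.33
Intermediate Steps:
L(E, C) = C + E
a(D) = -12 (a(D) = -3*4 = -12)
Z(W) = -⅑ (Z(W) = 1/((6 - 3) - 12) = 1/(3 - 12) = 1/(-9) = -⅑)
2982*Z(0) = 2982*(-⅑) = -994/3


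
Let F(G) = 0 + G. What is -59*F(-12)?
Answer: 708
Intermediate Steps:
F(G) = G
-59*F(-12) = -59*(-12) = 708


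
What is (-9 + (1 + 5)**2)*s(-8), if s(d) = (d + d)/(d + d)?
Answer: 27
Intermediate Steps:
s(d) = 1 (s(d) = (2*d)/((2*d)) = (2*d)*(1/(2*d)) = 1)
(-9 + (1 + 5)**2)*s(-8) = (-9 + (1 + 5)**2)*1 = (-9 + 6**2)*1 = (-9 + 36)*1 = 27*1 = 27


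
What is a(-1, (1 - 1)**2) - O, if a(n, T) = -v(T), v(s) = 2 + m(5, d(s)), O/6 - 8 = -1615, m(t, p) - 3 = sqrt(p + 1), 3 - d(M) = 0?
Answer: 9635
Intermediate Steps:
d(M) = 3 (d(M) = 3 - 1*0 = 3 + 0 = 3)
m(t, p) = 3 + sqrt(1 + p) (m(t, p) = 3 + sqrt(p + 1) = 3 + sqrt(1 + p))
O = -9642 (O = 48 + 6*(-1615) = 48 - 9690 = -9642)
v(s) = 7 (v(s) = 2 + (3 + sqrt(1 + 3)) = 2 + (3 + sqrt(4)) = 2 + (3 + 2) = 2 + 5 = 7)
a(n, T) = -7 (a(n, T) = -1*7 = -7)
a(-1, (1 - 1)**2) - O = -7 - 1*(-9642) = -7 + 9642 = 9635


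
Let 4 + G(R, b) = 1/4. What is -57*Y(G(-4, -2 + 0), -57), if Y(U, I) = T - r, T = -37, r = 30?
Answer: 3819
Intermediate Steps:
G(R, b) = -15/4 (G(R, b) = -4 + 1/4 = -15/4)
Y(U, I) = -67 (Y(U, I) = -37 - 1*30 = -37 - 30 = -67)
-57*Y(G(-4, -2 + 0), -57) = -57*(-67) = 3819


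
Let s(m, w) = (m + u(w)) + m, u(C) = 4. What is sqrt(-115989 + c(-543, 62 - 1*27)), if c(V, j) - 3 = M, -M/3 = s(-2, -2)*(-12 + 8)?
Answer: I*sqrt(115986) ≈ 340.57*I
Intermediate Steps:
s(m, w) = 4 + 2*m (s(m, w) = (m + 4) + m = (4 + m) + m = 4 + 2*m)
M = 0 (M = -3*(4 + 2*(-2))*(-12 + 8) = -3*(4 - 4)*(-4) = -0*(-4) = -3*0 = 0)
c(V, j) = 3 (c(V, j) = 3 + 0 = 3)
sqrt(-115989 + c(-543, 62 - 1*27)) = sqrt(-115989 + 3) = sqrt(-115986) = I*sqrt(115986)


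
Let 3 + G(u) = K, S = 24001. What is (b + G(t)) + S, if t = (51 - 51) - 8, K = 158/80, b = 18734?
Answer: 1709359/40 ≈ 42734.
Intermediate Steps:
K = 79/40 (K = 158*(1/80) = 79/40 ≈ 1.9750)
t = -8 (t = 0 - 8 = -8)
G(u) = -41/40 (G(u) = -3 + 79/40 = -41/40)
(b + G(t)) + S = (18734 - 41/40) + 24001 = 749319/40 + 24001 = 1709359/40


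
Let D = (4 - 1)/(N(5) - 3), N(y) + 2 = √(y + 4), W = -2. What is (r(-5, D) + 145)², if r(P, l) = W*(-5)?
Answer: 24025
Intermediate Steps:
N(y) = -2 + √(4 + y) (N(y) = -2 + √(y + 4) = -2 + √(4 + y))
D = -3/2 (D = (4 - 1)/((-2 + √(4 + 5)) - 3) = 3/((-2 + √9) - 3) = 3/((-2 + 3) - 3) = 3/(1 - 3) = 3/(-2) = 3*(-½) = -3/2 ≈ -1.5000)
r(P, l) = 10 (r(P, l) = -2*(-5) = 10)
(r(-5, D) + 145)² = (10 + 145)² = 155² = 24025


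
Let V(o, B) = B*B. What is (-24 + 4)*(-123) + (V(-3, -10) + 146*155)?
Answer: 25190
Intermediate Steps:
V(o, B) = B**2
(-24 + 4)*(-123) + (V(-3, -10) + 146*155) = (-24 + 4)*(-123) + ((-10)**2 + 146*155) = -20*(-123) + (100 + 22630) = 2460 + 22730 = 25190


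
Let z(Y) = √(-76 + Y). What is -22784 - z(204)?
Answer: -22784 - 8*√2 ≈ -22795.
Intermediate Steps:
-22784 - z(204) = -22784 - √(-76 + 204) = -22784 - √128 = -22784 - 8*√2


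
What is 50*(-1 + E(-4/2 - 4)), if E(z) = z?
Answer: -350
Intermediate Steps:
50*(-1 + E(-4/2 - 4)) = 50*(-1 + (-4/2 - 4)) = 50*(-1 + (-4*½ - 4)) = 50*(-1 + (-2 - 4)) = 50*(-1 - 6) = 50*(-7) = -350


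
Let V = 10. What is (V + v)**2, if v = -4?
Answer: 36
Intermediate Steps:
(V + v)**2 = (10 - 4)**2 = 6**2 = 36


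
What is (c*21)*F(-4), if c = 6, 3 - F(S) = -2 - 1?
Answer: 756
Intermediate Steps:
F(S) = 6 (F(S) = 3 - (-2 - 1) = 3 - 1*(-3) = 3 + 3 = 6)
(c*21)*F(-4) = (6*21)*6 = 126*6 = 756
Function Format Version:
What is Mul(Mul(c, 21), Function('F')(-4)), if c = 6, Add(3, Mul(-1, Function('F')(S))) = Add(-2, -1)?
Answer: 756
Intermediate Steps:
Function('F')(S) = 6 (Function('F')(S) = Add(3, Mul(-1, Add(-2, -1))) = Add(3, Mul(-1, -3)) = Add(3, 3) = 6)
Mul(Mul(c, 21), Function('F')(-4)) = Mul(Mul(6, 21), 6) = Mul(126, 6) = 756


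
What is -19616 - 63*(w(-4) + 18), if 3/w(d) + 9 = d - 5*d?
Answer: -20777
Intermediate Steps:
w(d) = 3/(-9 - 4*d) (w(d) = 3/(-9 + (d - 5*d)) = 3/(-9 - 4*d))
-19616 - 63*(w(-4) + 18) = -19616 - 63*(-3/(9 + 4*(-4)) + 18) = -19616 - 63*(-3/(9 - 16) + 18) = -19616 - 63*(-3/(-7) + 18) = -19616 - 63*(-3*(-⅐) + 18) = -19616 - 63*(3/7 + 18) = -19616 - 63*129/7 = -19616 - 1*1161 = -19616 - 1161 = -20777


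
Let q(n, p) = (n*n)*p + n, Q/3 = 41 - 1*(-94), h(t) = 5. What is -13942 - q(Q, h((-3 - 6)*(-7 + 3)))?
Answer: -834472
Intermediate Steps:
Q = 405 (Q = 3*(41 - 1*(-94)) = 3*(41 + 94) = 3*135 = 405)
q(n, p) = n + p*n**2 (q(n, p) = n**2*p + n = p*n**2 + n = n + p*n**2)
-13942 - q(Q, h((-3 - 6)*(-7 + 3))) = -13942 - 405*(1 + 405*5) = -13942 - 405*(1 + 2025) = -13942 - 405*2026 = -13942 - 1*820530 = -13942 - 820530 = -834472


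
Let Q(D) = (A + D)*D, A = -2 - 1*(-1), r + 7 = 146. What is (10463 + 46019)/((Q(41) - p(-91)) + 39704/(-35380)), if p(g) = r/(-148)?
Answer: 73938326920/2146618807 ≈ 34.444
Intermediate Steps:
r = 139 (r = -7 + 146 = 139)
p(g) = -139/148 (p(g) = 139/(-148) = 139*(-1/148) = -139/148)
A = -1 (A = -2 + 1 = -1)
Q(D) = D*(-1 + D) (Q(D) = (-1 + D)*D = D*(-1 + D))
(10463 + 46019)/((Q(41) - p(-91)) + 39704/(-35380)) = (10463 + 46019)/((41*(-1 + 41) - 1*(-139/148)) + 39704/(-35380)) = 56482/((41*40 + 139/148) + 39704*(-1/35380)) = 56482/((1640 + 139/148) - 9926/8845) = 56482/(242859/148 - 9926/8845) = 56482/(2146618807/1309060) = 56482*(1309060/2146618807) = 73938326920/2146618807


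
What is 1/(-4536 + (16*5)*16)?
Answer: -1/3256 ≈ -0.00030713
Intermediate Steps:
1/(-4536 + (16*5)*16) = 1/(-4536 + 80*16) = 1/(-4536 + 1280) = 1/(-3256) = -1/3256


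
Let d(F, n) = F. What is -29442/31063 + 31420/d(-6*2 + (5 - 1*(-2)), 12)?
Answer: -195229334/31063 ≈ -6284.9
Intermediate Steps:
-29442/31063 + 31420/d(-6*2 + (5 - 1*(-2)), 12) = -29442/31063 + 31420/(-6*2 + (5 - 1*(-2))) = -29442*1/31063 + 31420/(-12 + (5 + 2)) = -29442/31063 + 31420/(-12 + 7) = -29442/31063 + 31420/(-5) = -29442/31063 + 31420*(-⅕) = -29442/31063 - 6284 = -195229334/31063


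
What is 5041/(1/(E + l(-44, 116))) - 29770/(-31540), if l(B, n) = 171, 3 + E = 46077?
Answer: 735263778907/3154 ≈ 2.3312e+8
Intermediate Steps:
E = 46074 (E = -3 + 46077 = 46074)
5041/(1/(E + l(-44, 116))) - 29770/(-31540) = 5041/(1/(46074 + 171)) - 29770/(-31540) = 5041/(1/46245) - 29770*(-1/31540) = 5041/(1/46245) + 2977/3154 = 5041*46245 + 2977/3154 = 233121045 + 2977/3154 = 735263778907/3154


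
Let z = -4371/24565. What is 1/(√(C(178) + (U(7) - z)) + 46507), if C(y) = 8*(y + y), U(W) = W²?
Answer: 1142444455/53131593099509 - 34*√1512344990/53131593099509 ≈ 2.1477e-5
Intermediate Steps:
z = -4371/24565 (z = -4371*1/24565 = -4371/24565 ≈ -0.17794)
C(y) = 16*y (C(y) = 8*(2*y) = 16*y)
1/(√(C(178) + (U(7) - z)) + 46507) = 1/(√(16*178 + (7² - 1*(-4371/24565))) + 46507) = 1/(√(2848 + (49 + 4371/24565)) + 46507) = 1/(√(2848 + 1208056/24565) + 46507) = 1/(√(71169176/24565) + 46507) = 1/(2*√1512344990/1445 + 46507) = 1/(46507 + 2*√1512344990/1445)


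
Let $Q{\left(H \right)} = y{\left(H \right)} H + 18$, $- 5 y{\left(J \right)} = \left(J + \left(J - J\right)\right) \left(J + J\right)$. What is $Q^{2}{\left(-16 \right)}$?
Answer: $\frac{68591524}{25} \approx 2.7437 \cdot 10^{6}$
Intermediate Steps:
$y{\left(J \right)} = - \frac{2 J^{2}}{5}$ ($y{\left(J \right)} = - \frac{\left(J + \left(J - J\right)\right) \left(J + J\right)}{5} = - \frac{\left(J + 0\right) 2 J}{5} = - \frac{J 2 J}{5} = - \frac{2 J^{2}}{5}$)
$Q{\left(H \right)} = 18 - \frac{2 H^{3}}{5}$ ($Q{\left(H \right)} = - \frac{2 H^{2}}{5} H + 18 = - \frac{2 H^{3}}{5} + 18 = 18 - \frac{2 H^{3}}{5}$)
$Q^{2}{\left(-16 \right)} = \left(18 - \frac{2 \left(-16\right)^{3}}{5}\right)^{2} = \left(18 - - \frac{8192}{5}\right)^{2} = \left(18 + \frac{8192}{5}\right)^{2} = \left(\frac{8282}{5}\right)^{2} = \frac{68591524}{25}$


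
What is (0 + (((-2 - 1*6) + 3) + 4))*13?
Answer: -13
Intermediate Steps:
(0 + (((-2 - 1*6) + 3) + 4))*13 = (0 + (((-2 - 6) + 3) + 4))*13 = (0 + ((-8 + 3) + 4))*13 = (0 + (-5 + 4))*13 = (0 - 1)*13 = -1*13 = -13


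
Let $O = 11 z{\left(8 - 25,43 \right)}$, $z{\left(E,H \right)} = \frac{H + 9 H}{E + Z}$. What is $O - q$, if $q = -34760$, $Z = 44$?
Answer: $\frac{943250}{27} \approx 34935.0$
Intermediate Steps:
$z{\left(E,H \right)} = \frac{10 H}{44 + E}$ ($z{\left(E,H \right)} = \frac{H + 9 H}{E + 44} = \frac{10 H}{44 + E}$)
$O = \frac{4730}{27}$ ($O = 11 \cdot 10 \cdot 43 \frac{1}{44 + \left(8 - 25\right)} = 11 \cdot 10 \cdot 43 \frac{1}{44 - 17} = 11 \cdot 10 \cdot 43 \cdot \frac{1}{27} = 11 \cdot \frac{430}{27} = \frac{4730}{27} \approx 175.19$)
$O - q = \frac{4730}{27} - -34760 = \frac{4730}{27} + 34760 = \frac{943250}{27}$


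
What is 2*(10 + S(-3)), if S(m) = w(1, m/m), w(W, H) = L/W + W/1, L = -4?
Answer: 14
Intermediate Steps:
w(W, H) = W - 4/W (w(W, H) = -4/W + W/1 = -4/W + W*1 = -4/W + W = W - 4/W)
S(m) = -3 (S(m) = 1 - 4/1 = 1 - 4*1 = 1 - 4 = -3)
2*(10 + S(-3)) = 2*(10 - 3) = 2*7 = 14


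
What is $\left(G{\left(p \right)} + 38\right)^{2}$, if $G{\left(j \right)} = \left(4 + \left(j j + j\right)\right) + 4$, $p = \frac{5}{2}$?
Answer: $\frac{47961}{16} \approx 2997.6$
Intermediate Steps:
$p = \frac{5}{2}$ ($p = 5 \cdot \frac{1}{2} = \frac{5}{2} \approx 2.5$)
$G{\left(j \right)} = 8 + j + j^{2}$ ($G{\left(j \right)} = \left(4 + \left(j^{2} + j\right)\right) + 4 = \left(4 + \left(j + j^{2}\right)\right) + 4 = \left(4 + j + j^{2}\right) + 4 = 8 + j + j^{2}$)
$\left(G{\left(p \right)} + 38\right)^{2} = \left(\left(8 + \frac{5}{2} + \left(\frac{5}{2}\right)^{2}\right) + 38\right)^{2} = \left(\left(8 + \frac{5}{2} + \frac{25}{4}\right) + 38\right)^{2} = \left(\frac{67}{4} + 38\right)^{2} = \left(\frac{219}{4}\right)^{2} = \frac{47961}{16}$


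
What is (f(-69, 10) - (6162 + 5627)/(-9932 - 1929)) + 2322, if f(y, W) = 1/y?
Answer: 1901147278/818409 ≈ 2323.0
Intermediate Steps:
(f(-69, 10) - (6162 + 5627)/(-9932 - 1929)) + 2322 = (1/(-69) - (6162 + 5627)/(-9932 - 1929)) + 2322 = (-1/69 - 11789/(-11861)) + 2322 = (-1/69 - 11789*(-1)/11861) + 2322 = (-1/69 - 1*(-11789/11861)) + 2322 = (-1/69 + 11789/11861) + 2322 = 801580/818409 + 2322 = 1901147278/818409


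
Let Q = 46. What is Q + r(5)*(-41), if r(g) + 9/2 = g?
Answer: 51/2 ≈ 25.500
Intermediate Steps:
r(g) = -9/2 + g
Q + r(5)*(-41) = 46 + (-9/2 + 5)*(-41) = 46 + (1/2)*(-41) = 46 - 41/2 = 51/2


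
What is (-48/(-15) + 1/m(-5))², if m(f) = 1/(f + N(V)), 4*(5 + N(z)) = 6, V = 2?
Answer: 2809/100 ≈ 28.090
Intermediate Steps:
N(z) = -7/2 (N(z) = -5 + (¼)*6 = -5 + 3/2 = -7/2)
m(f) = 1/(-7/2 + f) (m(f) = 1/(f - 7/2) = 1/(-7/2 + f))
(-48/(-15) + 1/m(-5))² = (-48/(-15) + 1/(2/(-7 + 2*(-5))))² = (-48*(-1/15) + 1/(2/(-7 - 10)))² = (16/5 + 1/(2/(-17)))² = (16/5 + 1/(2*(-1/17)))² = (16/5 + 1/(-2/17))² = (16/5 - 17/2)² = (-53/10)² = 2809/100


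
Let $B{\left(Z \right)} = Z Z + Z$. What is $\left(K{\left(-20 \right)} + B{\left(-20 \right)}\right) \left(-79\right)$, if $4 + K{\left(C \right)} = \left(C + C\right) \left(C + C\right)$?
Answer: $-156104$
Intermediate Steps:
$B{\left(Z \right)} = Z + Z^{2}$ ($B{\left(Z \right)} = Z^{2} + Z = Z + Z^{2}$)
$K{\left(C \right)} = -4 + 4 C^{2}$ ($K{\left(C \right)} = -4 + \left(C + C\right) \left(C + C\right) = -4 + 2 C 2 C = -4 + 4 C^{2}$)
$\left(K{\left(-20 \right)} + B{\left(-20 \right)}\right) \left(-79\right) = \left(\left(-4 + 4 \left(-20\right)^{2}\right) - 20 \left(1 - 20\right)\right) \left(-79\right) = \left(\left(-4 + 4 \cdot 400\right) - -380\right) \left(-79\right) = \left(\left(-4 + 1600\right) + 380\right) \left(-79\right) = \left(1596 + 380\right) \left(-79\right) = 1976 \left(-79\right) = -156104$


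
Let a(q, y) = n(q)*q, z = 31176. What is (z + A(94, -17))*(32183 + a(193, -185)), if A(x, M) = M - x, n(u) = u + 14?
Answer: 2240842710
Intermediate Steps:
n(u) = 14 + u
a(q, y) = q*(14 + q) (a(q, y) = (14 + q)*q = q*(14 + q))
(z + A(94, -17))*(32183 + a(193, -185)) = (31176 + (-17 - 1*94))*(32183 + 193*(14 + 193)) = (31176 + (-17 - 94))*(32183 + 193*207) = (31176 - 111)*(32183 + 39951) = 31065*72134 = 2240842710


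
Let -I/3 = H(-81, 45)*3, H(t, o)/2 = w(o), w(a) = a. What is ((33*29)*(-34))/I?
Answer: 5423/135 ≈ 40.170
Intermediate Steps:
H(t, o) = 2*o
I = -810 (I = -3*2*45*3 = -270*3 = -3*270 = -810)
((33*29)*(-34))/I = ((33*29)*(-34))/(-810) = (957*(-34))*(-1/810) = -32538*(-1/810) = 5423/135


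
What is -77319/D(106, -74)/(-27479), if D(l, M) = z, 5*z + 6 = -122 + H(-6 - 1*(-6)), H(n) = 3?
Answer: -77319/686975 ≈ -0.11255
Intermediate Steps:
z = -25 (z = -6/5 + (-122 + 3)/5 = -6/5 + (⅕)*(-119) = -6/5 - 119/5 = -25)
D(l, M) = -25
-77319/D(106, -74)/(-27479) = -77319/(-25)/(-27479) = -77319*(-1/25)*(-1/27479) = (77319/25)*(-1/27479) = -77319/686975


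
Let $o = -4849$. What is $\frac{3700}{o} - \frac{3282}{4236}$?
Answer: $- \frac{5264603}{3423394} \approx -1.5378$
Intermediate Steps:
$\frac{3700}{o} - \frac{3282}{4236} = \frac{3700}{-4849} - \frac{3282}{4236} = 3700 \left(- \frac{1}{4849}\right) - \frac{547}{706} = - \frac{3700}{4849} - \frac{547}{706} = - \frac{5264603}{3423394}$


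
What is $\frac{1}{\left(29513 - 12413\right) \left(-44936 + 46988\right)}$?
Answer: $\frac{1}{35089200} \approx 2.8499 \cdot 10^{-8}$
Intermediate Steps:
$\frac{1}{\left(29513 - 12413\right) \left(-44936 + 46988\right)} = \frac{1}{17100 \cdot 2052} = \frac{1}{35089200}$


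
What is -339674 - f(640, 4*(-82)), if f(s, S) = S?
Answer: -339346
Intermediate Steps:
-339674 - f(640, 4*(-82)) = -339674 - 4*(-82) = -339674 - 1*(-328) = -339674 + 328 = -339346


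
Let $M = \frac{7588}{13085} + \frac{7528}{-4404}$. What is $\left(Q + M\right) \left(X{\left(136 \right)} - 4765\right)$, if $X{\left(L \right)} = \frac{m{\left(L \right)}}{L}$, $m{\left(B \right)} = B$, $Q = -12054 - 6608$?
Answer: $\frac{426968673832976}{4802195} \approx 8.8911 \cdot 10^{7}$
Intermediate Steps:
$Q = -18662$ ($Q = -12054 - 6608 = -18662$)
$M = - \frac{16271582}{14406585}$ ($M = 7588 \cdot \frac{1}{13085} + 7528 \left(- \frac{1}{4404}\right) = \frac{7588}{13085} - \frac{1882}{1101} = - \frac{16271582}{14406585} \approx -1.1295$)
$X{\left(L \right)} = 1$ ($X{\left(L \right)} = \frac{L}{L} = 1$)
$\left(Q + M\right) \left(X{\left(136 \right)} - 4765\right) = \left(-18662 - \frac{16271582}{14406585}\right) \left(1 - 4765\right) = \left(- \frac{268871960852}{14406585}\right) \left(-4764\right) = \frac{426968673832976}{4802195}$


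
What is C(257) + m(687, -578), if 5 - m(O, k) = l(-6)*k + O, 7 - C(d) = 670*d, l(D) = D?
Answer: -176333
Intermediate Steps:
C(d) = 7 - 670*d
m(O, k) = 5 - O + 6*k (m(O, k) = 5 - (-6*k + O) = 5 - (O - 6*k) = 5 + (-O + 6*k) = 5 - O + 6*k)
C(257) + m(687, -578) = (7 - 670*257) + (5 - 1*687 + 6*(-578)) = (7 - 172190) + (5 - 687 - 3468) = -172183 - 4150 = -176333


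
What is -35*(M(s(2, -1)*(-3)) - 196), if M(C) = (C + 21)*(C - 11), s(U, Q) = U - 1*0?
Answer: 15785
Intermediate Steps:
s(U, Q) = U (s(U, Q) = U + 0 = U)
M(C) = (-11 + C)*(21 + C) (M(C) = (21 + C)*(-11 + C) = (-11 + C)*(21 + C))
-35*(M(s(2, -1)*(-3)) - 196) = -35*((-231 + (2*(-3))² + 10*(2*(-3))) - 196) = -35*((-231 + (-6)² + 10*(-6)) - 196) = -35*((-231 + 36 - 60) - 196) = -35*(-255 - 196) = -35*(-451) = 15785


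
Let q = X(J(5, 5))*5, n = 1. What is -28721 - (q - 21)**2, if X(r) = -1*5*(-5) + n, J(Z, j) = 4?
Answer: -40602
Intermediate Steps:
X(r) = 26 (X(r) = -1*5*(-5) + 1 = -5*(-5) + 1 = 25 + 1 = 26)
q = 130 (q = 26*5 = 130)
-28721 - (q - 21)**2 = -28721 - (130 - 21)**2 = -28721 - 1*109**2 = -28721 - 1*11881 = -28721 - 11881 = -40602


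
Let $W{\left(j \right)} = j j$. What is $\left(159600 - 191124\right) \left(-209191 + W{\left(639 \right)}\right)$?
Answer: $-6277374120$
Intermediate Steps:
$W{\left(j \right)} = j^{2}$
$\left(159600 - 191124\right) \left(-209191 + W{\left(639 \right)}\right) = \left(159600 - 191124\right) \left(-209191 + 639^{2}\right) = \left(159600 - 191124\right) \left(-209191 + 408321\right) = \left(-31524\right) 199130 = -6277374120$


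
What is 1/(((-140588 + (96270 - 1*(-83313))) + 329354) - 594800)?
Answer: -1/226451 ≈ -4.4160e-6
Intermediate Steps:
1/(((-140588 + (96270 - 1*(-83313))) + 329354) - 594800) = 1/(((-140588 + (96270 + 83313)) + 329354) - 594800) = 1/(((-140588 + 179583) + 329354) - 594800) = 1/((38995 + 329354) - 594800) = 1/(368349 - 594800) = 1/(-226451) = -1/226451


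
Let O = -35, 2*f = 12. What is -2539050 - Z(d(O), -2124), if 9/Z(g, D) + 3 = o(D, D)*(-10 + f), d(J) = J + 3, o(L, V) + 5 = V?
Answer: -21614932659/8513 ≈ -2.5390e+6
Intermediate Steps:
f = 6 (f = (1/2)*12 = 6)
o(L, V) = -5 + V
d(J) = 3 + J
Z(g, D) = 9/(17 - 4*D) (Z(g, D) = 9/(-3 + (-5 + D)*(-10 + 6)) = 9/(-3 + (-5 + D)*(-4)) = 9/(-3 + (20 - 4*D)) = 9/(17 - 4*D))
-2539050 - Z(d(O), -2124) = -2539050 - (-9)/(-17 + 4*(-2124)) = -2539050 - (-9)/(-17 - 8496) = -2539050 - (-9)/(-8513) = -2539050 - (-9)*(-1)/8513 = -2539050 - 1*9/8513 = -2539050 - 9/8513 = -21614932659/8513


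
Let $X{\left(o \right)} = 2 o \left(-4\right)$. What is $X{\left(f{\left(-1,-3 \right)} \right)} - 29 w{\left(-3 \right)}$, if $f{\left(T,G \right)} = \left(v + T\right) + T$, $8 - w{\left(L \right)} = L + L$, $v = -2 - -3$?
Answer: $-398$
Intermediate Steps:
$v = 1$ ($v = -2 + 3 = 1$)
$w{\left(L \right)} = 8 - 2 L$ ($w{\left(L \right)} = 8 - \left(L + L\right) = 8 - 2 L$)
$f{\left(T,G \right)} = 1 + 2 T$ ($f{\left(T,G \right)} = \left(1 + T\right) + T = 1 + 2 T$)
$X{\left(o \right)} = - 8 o$
$X{\left(f{\left(-1,-3 \right)} \right)} - 29 w{\left(-3 \right)} = - 8 \left(1 + 2 \left(-1\right)\right) - 29 \left(8 - -6\right) = - 8 \left(1 - 2\right) - 29 \left(8 + 6\right) = \left(-8\right) \left(-1\right) - 406 = 8 - 406 = -398$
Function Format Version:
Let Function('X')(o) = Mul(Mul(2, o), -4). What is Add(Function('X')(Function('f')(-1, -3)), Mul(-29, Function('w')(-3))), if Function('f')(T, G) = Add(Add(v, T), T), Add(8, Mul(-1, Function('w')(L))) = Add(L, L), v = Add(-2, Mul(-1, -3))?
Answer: -398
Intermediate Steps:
v = 1 (v = Add(-2, 3) = 1)
Function('w')(L) = Add(8, Mul(-2, L)) (Function('w')(L) = Add(8, Mul(-1, Add(L, L))) = Add(8, Mul(-1, Mul(2, L))) = Add(8, Mul(-2, L)))
Function('f')(T, G) = Add(1, Mul(2, T)) (Function('f')(T, G) = Add(Add(1, T), T) = Add(1, Mul(2, T)))
Function('X')(o) = Mul(-8, o)
Add(Function('X')(Function('f')(-1, -3)), Mul(-29, Function('w')(-3))) = Add(Mul(-8, Add(1, Mul(2, -1))), Mul(-29, Add(8, Mul(-2, -3)))) = Add(Mul(-8, Add(1, -2)), Mul(-29, Add(8, 6))) = Add(Mul(-8, -1), Mul(-29, 14)) = Add(8, -406) = -398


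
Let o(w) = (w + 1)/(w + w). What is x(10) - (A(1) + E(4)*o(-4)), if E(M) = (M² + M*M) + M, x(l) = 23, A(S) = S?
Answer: 17/2 ≈ 8.5000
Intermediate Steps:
E(M) = M + 2*M² (E(M) = (M² + M²) + M = 2*M² + M = M + 2*M²)
o(w) = (1 + w)/(2*w) (o(w) = (1 + w)/((2*w)) = (1 + w)*(1/(2*w)) = (1 + w)/(2*w))
x(10) - (A(1) + E(4)*o(-4)) = 23 - (1 + (4*(1 + 2*4))*((½)*(1 - 4)/(-4))) = 23 - (1 + (4*(1 + 8))*((½)*(-¼)*(-3))) = 23 - (1 + (4*9)*(3/8)) = 23 - (1 + 36*(3/8)) = 23 - (1 + 27/2) = 23 - 1*29/2 = 23 - 29/2 = 17/2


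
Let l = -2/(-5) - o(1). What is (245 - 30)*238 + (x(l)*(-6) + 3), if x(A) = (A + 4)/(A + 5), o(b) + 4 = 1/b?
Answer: 358174/7 ≈ 51168.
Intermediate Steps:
o(b) = -4 + 1/b
l = 17/5 (l = -2/(-5) - (-4 + 1/1) = -2*(-⅕) - (-4 + 1) = ⅖ - 1*(-3) = ⅖ + 3 = 17/5 ≈ 3.4000)
x(A) = (4 + A)/(5 + A)
(245 - 30)*238 + (x(l)*(-6) + 3) = (245 - 30)*238 + (((4 + 17/5)/(5 + 17/5))*(-6) + 3) = 215*238 + (((37/5)/(42/5))*(-6) + 3) = 51170 + (((5/42)*(37/5))*(-6) + 3) = 51170 + ((37/42)*(-6) + 3) = 51170 + (-37/7 + 3) = 51170 - 16/7 = 358174/7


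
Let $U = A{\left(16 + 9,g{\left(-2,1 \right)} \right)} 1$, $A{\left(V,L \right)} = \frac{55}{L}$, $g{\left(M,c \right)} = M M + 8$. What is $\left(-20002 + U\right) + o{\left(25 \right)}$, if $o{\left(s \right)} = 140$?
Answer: $- \frac{238289}{12} \approx -19857.0$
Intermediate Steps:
$g{\left(M,c \right)} = 8 + M^{2}$ ($g{\left(M,c \right)} = M^{2} + 8 = 8 + M^{2}$)
$U = \frac{55}{12}$ ($U = \frac{55}{8 + \left(-2\right)^{2}} \cdot 1 = \frac{55}{8 + 4} \cdot 1 = \frac{55}{12} \cdot 1 = \frac{55}{12} \approx 4.5833$)
$\left(-20002 + U\right) + o{\left(25 \right)} = \left(-20002 + \frac{55}{12}\right) + 140 = - \frac{239969}{12} + 140 = - \frac{238289}{12}$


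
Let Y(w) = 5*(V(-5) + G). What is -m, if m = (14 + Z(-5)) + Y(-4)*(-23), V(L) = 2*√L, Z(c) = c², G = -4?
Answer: -499 + 230*I*√5 ≈ -499.0 + 514.3*I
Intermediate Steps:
Y(w) = -20 + 10*I*√5 (Y(w) = 5*(2*√(-5) - 4) = 5*(2*(I*√5) - 4) = 5*(2*I*√5 - 4) = 5*(-4 + 2*I*√5) = -20 + 10*I*√5)
m = 499 - 230*I*√5 (m = (14 + (-5)²) + (-20 + 10*I*√5)*(-23) = (14 + 25) + (460 - 230*I*√5) = 39 + (460 - 230*I*√5) = 499 - 230*I*√5 ≈ 499.0 - 514.3*I)
-m = -(499 - 230*I*√5) = -499 + 230*I*√5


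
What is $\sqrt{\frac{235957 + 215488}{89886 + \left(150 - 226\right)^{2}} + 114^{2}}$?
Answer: $\frac{17 \sqrt{411669267926}}{95662} \approx 114.02$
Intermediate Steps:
$\sqrt{\frac{235957 + 215488}{89886 + \left(150 - 226\right)^{2}} + 114^{2}} = \sqrt{\frac{451445}{89886 + \left(-76\right)^{2}} + 12996} = \sqrt{\frac{451445}{89886 + 5776} + 12996} = \sqrt{\frac{451445}{95662} + 12996} = \sqrt{\frac{1243674797}{95662}} = \frac{17 \sqrt{411669267926}}{95662}$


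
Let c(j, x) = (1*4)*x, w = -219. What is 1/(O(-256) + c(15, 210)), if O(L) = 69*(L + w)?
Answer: -1/31935 ≈ -3.1314e-5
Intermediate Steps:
c(j, x) = 4*x
O(L) = -15111 + 69*L (O(L) = 69*(L - 219) = 69*(-219 + L) = -15111 + 69*L)
1/(O(-256) + c(15, 210)) = 1/((-15111 + 69*(-256)) + 4*210) = 1/((-15111 - 17664) + 840) = 1/(-32775 + 840) = 1/(-31935) = -1/31935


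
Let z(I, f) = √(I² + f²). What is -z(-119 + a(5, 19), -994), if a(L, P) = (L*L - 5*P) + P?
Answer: -2*√254234 ≈ -1008.4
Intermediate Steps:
a(L, P) = L² - 4*P (a(L, P) = (L² - 5*P) + P = L² - 4*P)
-z(-119 + a(5, 19), -994) = -√((-119 + (5² - 4*19))² + (-994)²) = -√((-119 + (25 - 76))² + 988036) = -√((-119 - 51)² + 988036) = -√((-170)² + 988036) = -√(28900 + 988036) = -√1016936 = -2*√254234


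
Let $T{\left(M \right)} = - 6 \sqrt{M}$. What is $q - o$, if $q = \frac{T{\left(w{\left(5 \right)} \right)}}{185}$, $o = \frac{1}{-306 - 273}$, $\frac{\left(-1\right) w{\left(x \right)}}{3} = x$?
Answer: $\frac{1}{579} - \frac{6 i \sqrt{15}}{185} \approx 0.0017271 - 0.12561 i$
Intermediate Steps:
$w{\left(x \right)} = - 3 x$
$o = - \frac{1}{579}$ ($o = \frac{1}{-579} = - \frac{1}{579} \approx -0.0017271$)
$q = - \frac{6 i \sqrt{15}}{185}$ ($q = \frac{\left(-6\right) \sqrt{\left(-3\right) 5}}{185} = - 6 \sqrt{-15} \cdot \frac{1}{185} = - 6 i \sqrt{15} \cdot \frac{1}{185} = - \frac{6 i \sqrt{15}}{185} \approx - 0.12561 i$)
$q - o = - \frac{6 i \sqrt{15}}{185} - - \frac{1}{579} = - \frac{6 i \sqrt{15}}{185} + \frac{1}{579} = \frac{1}{579} - \frac{6 i \sqrt{15}}{185}$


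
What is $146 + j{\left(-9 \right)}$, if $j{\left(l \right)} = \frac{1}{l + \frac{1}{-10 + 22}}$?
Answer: $\frac{15610}{107} \approx 145.89$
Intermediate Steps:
$j{\left(l \right)} = \frac{1}{\frac{1}{12} + l}$ ($j{\left(l \right)} = \frac{1}{l + \frac{1}{12}} = \frac{1}{\frac{1}{12} + l}$)
$146 + j{\left(-9 \right)} = 146 + \frac{12}{1 + 12 \left(-9\right)} = 146 + \frac{12}{1 - 108} = 146 + \frac{12}{-107} = 146 + 12 \left(- \frac{1}{107}\right) = 146 - \frac{12}{107} = \frac{15610}{107}$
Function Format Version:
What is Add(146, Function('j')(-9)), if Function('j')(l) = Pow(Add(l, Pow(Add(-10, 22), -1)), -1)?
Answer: Rational(15610, 107) ≈ 145.89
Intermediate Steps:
Function('j')(l) = Pow(Add(Rational(1, 12), l), -1) (Function('j')(l) = Pow(Add(l, Pow(12, -1)), -1) = Pow(Add(l, Rational(1, 12)), -1) = Pow(Add(Rational(1, 12), l), -1))
Add(146, Function('j')(-9)) = Add(146, Mul(12, Pow(Add(1, Mul(12, -9)), -1))) = Add(146, Mul(12, Pow(Add(1, -108), -1))) = Add(146, Mul(12, Pow(-107, -1))) = Add(146, Mul(12, Rational(-1, 107))) = Add(146, Rational(-12, 107)) = Rational(15610, 107)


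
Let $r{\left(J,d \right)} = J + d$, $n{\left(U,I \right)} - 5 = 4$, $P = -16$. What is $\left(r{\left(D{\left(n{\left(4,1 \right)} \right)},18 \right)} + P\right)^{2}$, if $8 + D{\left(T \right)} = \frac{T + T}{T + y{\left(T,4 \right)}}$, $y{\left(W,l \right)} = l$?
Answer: $\frac{3600}{169} \approx 21.302$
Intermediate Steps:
$n{\left(U,I \right)} = 9$ ($n{\left(U,I \right)} = 5 + 4 = 9$)
$D{\left(T \right)} = -8 + \frac{2 T}{4 + T}$ ($D{\left(T \right)} = -8 + \frac{T + T}{T + 4} = -8 + \frac{2 T}{4 + T}$)
$\left(r{\left(D{\left(n{\left(4,1 \right)} \right)},18 \right)} + P\right)^{2} = \left(\left(\frac{2 \left(-16 - 27\right)}{4 + 9} + 18\right) - 16\right)^{2} = \left(\left(\frac{2 \left(-16 - 27\right)}{13} + 18\right) - 16\right)^{2} = \left(\left(2 \cdot \frac{1}{13} \left(-43\right) + 18\right) - 16\right)^{2} = \left(\left(- \frac{86}{13} + 18\right) - 16\right)^{2} = \left(\frac{148}{13} - 16\right)^{2} = \left(- \frac{60}{13}\right)^{2} = \frac{3600}{169}$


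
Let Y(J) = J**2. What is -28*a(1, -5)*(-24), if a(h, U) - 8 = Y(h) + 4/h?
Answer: 8736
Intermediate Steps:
a(h, U) = 8 + h**2 + 4/h (a(h, U) = 8 + (h**2 + 4/h) = 8 + h**2 + 4/h)
-28*a(1, -5)*(-24) = -28*(8 + 1**2 + 4/1)*(-24) = -28*(8 + 1 + 4*1)*(-24) = -28*(8 + 1 + 4)*(-24) = -28*13*(-24) = -364*(-24) = 8736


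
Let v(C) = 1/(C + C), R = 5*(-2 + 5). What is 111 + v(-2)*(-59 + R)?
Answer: 122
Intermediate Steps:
R = 15 (R = 5*3 = 15)
v(C) = 1/(2*C)
111 + v(-2)*(-59 + R) = 111 + ((½)/(-2))*(-59 + 15) = 111 + ((½)*(-½))*(-44) = 111 - ¼*(-44) = 111 + 11 = 122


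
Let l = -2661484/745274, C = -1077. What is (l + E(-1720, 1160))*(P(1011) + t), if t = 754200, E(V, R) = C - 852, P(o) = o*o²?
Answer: -744717890315100465/372637 ≈ -1.9985e+12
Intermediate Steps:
P(o) = o³
E(V, R) = -1929 (E(V, R) = -1077 - 852 = -1929)
l = -1330742/372637 (l = -2661484*1/745274 = -1330742/372637 ≈ -3.5711)
(l + E(-1720, 1160))*(P(1011) + t) = (-1330742/372637 - 1929)*(1011³ + 754200) = -720147515*(1033364331 + 754200)/372637 = -720147515/372637*1034118531 = -744717890315100465/372637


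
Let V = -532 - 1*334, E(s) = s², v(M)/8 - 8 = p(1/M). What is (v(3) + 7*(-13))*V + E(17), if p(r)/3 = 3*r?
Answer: 2887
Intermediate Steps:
p(r) = 9*r (p(r) = 3*(3*r) = 9*r)
v(M) = 64 + 72/M (v(M) = 64 + 8*(9*(1/M)) = 64 + 8*(9/M) = 64 + 72/M)
V = -866 (V = -532 - 334 = -866)
(v(3) + 7*(-13))*V + E(17) = ((64 + 72/3) + 7*(-13))*(-866) + 17² = ((64 + 72*(⅓)) - 91)*(-866) + 289 = ((64 + 24) - 91)*(-866) + 289 = (88 - 91)*(-866) + 289 = -3*(-866) + 289 = 2598 + 289 = 2887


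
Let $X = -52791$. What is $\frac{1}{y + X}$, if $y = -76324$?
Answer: $- \frac{1}{129115} \approx -7.745 \cdot 10^{-6}$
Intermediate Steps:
$\frac{1}{y + X} = \frac{1}{-76324 - 52791} = \frac{1}{-129115} = - \frac{1}{129115}$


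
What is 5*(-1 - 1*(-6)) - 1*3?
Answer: 22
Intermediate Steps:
5*(-1 - 1*(-6)) - 1*3 = 5*(-1 + 6) - 3 = 5*5 - 3 = 25 - 3 = 22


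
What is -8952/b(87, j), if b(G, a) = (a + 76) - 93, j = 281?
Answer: -373/11 ≈ -33.909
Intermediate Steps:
b(G, a) = -17 + a (b(G, a) = (76 + a) - 93 = -17 + a)
-8952/b(87, j) = -8952/(-17 + 281) = -8952/264 = -8952*1/264 = -373/11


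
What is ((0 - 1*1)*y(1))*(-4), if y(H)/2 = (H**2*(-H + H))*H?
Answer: 0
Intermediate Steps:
y(H) = 0 (y(H) = 2*((H**2*(-H + H))*H) = 2*((H**2*0)*H) = 2*(0*H) = 2*0 = 0)
((0 - 1*1)*y(1))*(-4) = ((0 - 1*1)*0)*(-4) = ((0 - 1)*0)*(-4) = -1*0*(-4) = 0*(-4) = 0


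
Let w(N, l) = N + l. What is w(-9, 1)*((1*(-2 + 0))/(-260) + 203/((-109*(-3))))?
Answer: -106868/21255 ≈ -5.0279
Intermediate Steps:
w(-9, 1)*((1*(-2 + 0))/(-260) + 203/((-109*(-3)))) = (-9 + 1)*((1*(-2 + 0))/(-260) + 203/((-109*(-3)))) = -8*((1*(-2))*(-1/260) + 203/327) = -8*(-2*(-1/260) + 203*(1/327)) = -8*(1/130 + 203/327) = -8*26717/42510 = -106868/21255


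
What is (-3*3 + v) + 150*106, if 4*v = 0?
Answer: 15891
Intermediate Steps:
v = 0 (v = (¼)*0 = 0)
(-3*3 + v) + 150*106 = (-3*3 + 0) + 150*106 = (-9 + 0) + 15900 = -9 + 15900 = 15891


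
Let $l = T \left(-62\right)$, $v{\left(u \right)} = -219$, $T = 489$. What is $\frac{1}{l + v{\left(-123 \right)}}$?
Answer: $- \frac{1}{30537} \approx -3.2747 \cdot 10^{-5}$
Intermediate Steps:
$l = -30318$ ($l = 489 \left(-62\right) = -30318$)
$\frac{1}{l + v{\left(-123 \right)}} = \frac{1}{-30318 - 219} = \frac{1}{-30537} = - \frac{1}{30537}$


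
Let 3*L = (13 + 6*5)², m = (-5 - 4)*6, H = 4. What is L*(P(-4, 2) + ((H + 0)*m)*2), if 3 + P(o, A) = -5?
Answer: -813560/3 ≈ -2.7119e+5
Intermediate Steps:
m = -54 (m = -9*6 = -54)
P(o, A) = -8 (P(o, A) = -3 - 5 = -8)
L = 1849/3 (L = (13 + 6*5)²/3 = (13 + 30)²/3 = (⅓)*43² = (⅓)*1849 = 1849/3 ≈ 616.33)
L*(P(-4, 2) + ((H + 0)*m)*2) = 1849*(-8 + ((4 + 0)*(-54))*2)/3 = 1849*(-8 + (4*(-54))*2)/3 = 1849*(-8 - 216*2)/3 = 1849*(-8 - 432)/3 = (1849/3)*(-440) = -813560/3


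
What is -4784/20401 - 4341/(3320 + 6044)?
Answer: -5798179/8305868 ≈ -0.69808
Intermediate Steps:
-4784/20401 - 4341/(3320 + 6044) = -4784*1/20401 - 4341/9364 = -208/887 - 4341*1/9364 = -208/887 - 4341/9364 = -5798179/8305868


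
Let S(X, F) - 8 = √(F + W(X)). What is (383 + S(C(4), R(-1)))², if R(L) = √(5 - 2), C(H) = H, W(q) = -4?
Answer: (391 + I*√(4 - √3))² ≈ 1.5288e+5 + 1178.0*I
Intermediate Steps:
R(L) = √3
S(X, F) = 8 + √(-4 + F) (S(X, F) = 8 + √(F - 4) = 8 + √(-4 + F))
(383 + S(C(4), R(-1)))² = (383 + (8 + √(-4 + √3)))² = (391 + √(-4 + √3))²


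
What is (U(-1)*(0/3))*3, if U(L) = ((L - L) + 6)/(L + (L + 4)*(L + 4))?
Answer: 0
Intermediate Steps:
U(L) = 6/(L + (4 + L)²) (U(L) = (0 + 6)/(L + (4 + L)*(4 + L)) = 6/(L + (4 + L)²))
(U(-1)*(0/3))*3 = ((6/(-1 + (4 - 1)²))*(0/3))*3 = ((6/(-1 + 3²))*(0*(⅓)))*3 = ((6/(-1 + 9))*0)*3 = ((6/8)*0)*3 = ((6*(⅛))*0)*3 = ((¾)*0)*3 = 0*3 = 0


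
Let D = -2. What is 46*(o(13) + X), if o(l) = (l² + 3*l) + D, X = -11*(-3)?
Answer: 10994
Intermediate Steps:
X = 33
o(l) = -2 + l² + 3*l (o(l) = (l² + 3*l) - 2 = -2 + l² + 3*l)
46*(o(13) + X) = 46*((-2 + 13² + 3*13) + 33) = 46*((-2 + 169 + 39) + 33) = 46*(206 + 33) = 46*239 = 10994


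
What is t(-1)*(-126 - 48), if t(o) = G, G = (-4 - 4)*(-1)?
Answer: -1392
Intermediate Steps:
G = 8 (G = -8*(-1) = 8)
t(o) = 8
t(-1)*(-126 - 48) = 8*(-126 - 48) = 8*(-174) = -1392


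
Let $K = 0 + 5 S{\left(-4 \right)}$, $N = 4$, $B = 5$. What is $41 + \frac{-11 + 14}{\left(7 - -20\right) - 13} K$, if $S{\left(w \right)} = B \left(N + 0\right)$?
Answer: $\frac{437}{7} \approx 62.429$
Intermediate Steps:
$S{\left(w \right)} = 20$ ($S{\left(w \right)} = 5 \left(4 + 0\right) = 5 \cdot 4 = 20$)
$K = 100$ ($K = 0 + 5 \cdot 20 = 0 + 100 = 100$)
$41 + \frac{-11 + 14}{\left(7 - -20\right) - 13} K = 41 + \frac{-11 + 14}{\left(7 - -20\right) - 13} \cdot 100 = 41 + \frac{3}{\left(7 + 20\right) - 13} \cdot 100 = 41 + \frac{3}{27 - 13} \cdot 100 = 41 + \frac{3}{14} \cdot 100 = 41 + \frac{150}{7} = \frac{437}{7}$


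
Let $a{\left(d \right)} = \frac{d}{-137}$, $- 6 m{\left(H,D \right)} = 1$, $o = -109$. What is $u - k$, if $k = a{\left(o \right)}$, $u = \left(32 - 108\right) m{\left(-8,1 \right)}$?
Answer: $\frac{4879}{411} \approx 11.871$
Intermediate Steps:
$m{\left(H,D \right)} = - \frac{1}{6}$ ($m{\left(H,D \right)} = \left(- \frac{1}{6}\right) 1 = - \frac{1}{6}$)
$u = \frac{38}{3}$ ($u = \left(32 - 108\right) \left(- \frac{1}{6}\right) = \left(-76\right) \left(- \frac{1}{6}\right) = \frac{38}{3} \approx 12.667$)
$a{\left(d \right)} = - \frac{d}{137}$ ($a{\left(d \right)} = d \left(- \frac{1}{137}\right) = - \frac{d}{137}$)
$k = \frac{109}{137}$ ($k = \left(- \frac{1}{137}\right) \left(-109\right) = \frac{109}{137} \approx 0.79562$)
$u - k = \frac{38}{3} - \frac{109}{137} = \frac{4879}{411}$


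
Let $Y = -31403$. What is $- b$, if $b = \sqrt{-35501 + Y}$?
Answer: $- 2 i \sqrt{16726} \approx - 258.66 i$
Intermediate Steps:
$b = 2 i \sqrt{16726}$ ($b = \sqrt{-35501 - 31403} = \sqrt{-66904} = 2 i \sqrt{16726} \approx 258.66 i$)
$- b = - 2 i \sqrt{16726}$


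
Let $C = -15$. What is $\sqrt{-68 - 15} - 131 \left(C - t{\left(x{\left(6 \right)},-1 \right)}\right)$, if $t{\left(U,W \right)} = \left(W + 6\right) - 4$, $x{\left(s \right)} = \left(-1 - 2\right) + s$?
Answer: $2096 + i \sqrt{83} \approx 2096.0 + 9.1104 i$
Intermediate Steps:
$x{\left(s \right)} = -3 + s$
$t{\left(U,W \right)} = 2 + W$ ($t{\left(U,W \right)} = \left(6 + W\right) - 4 = 2 + W$)
$\sqrt{-68 - 15} - 131 \left(C - t{\left(x{\left(6 \right)},-1 \right)}\right) = \sqrt{-68 - 15} - 131 \left(-15 - \left(2 - 1\right)\right) = \sqrt{-83} - 131 \left(-15 - 1\right) = i \sqrt{83} - 131 \left(-15 - 1\right) = i \sqrt{83} - -2096 = i \sqrt{83} + 2096 = 2096 + i \sqrt{83}$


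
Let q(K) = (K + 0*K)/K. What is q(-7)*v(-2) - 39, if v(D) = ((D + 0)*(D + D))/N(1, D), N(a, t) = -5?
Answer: -203/5 ≈ -40.600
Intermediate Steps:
q(K) = 1 (q(K) = (K + 0)/K = K/K = 1)
v(D) = -2*D²/5 (v(D) = ((D + 0)*(D + D))/(-5) = (D*(2*D))*(-⅕) = (2*D²)*(-⅕) = -2*D²/5)
q(-7)*v(-2) - 39 = 1*(-⅖*(-2)²) - 39 = 1*(-⅖*4) - 39 = 1*(-8/5) - 39 = -8/5 - 39 = -203/5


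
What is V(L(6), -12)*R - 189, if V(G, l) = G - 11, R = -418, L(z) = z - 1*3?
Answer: 3155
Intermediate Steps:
L(z) = -3 + z (L(z) = z - 3 = -3 + z)
V(G, l) = -11 + G
V(L(6), -12)*R - 189 = (-11 + (-3 + 6))*(-418) - 189 = (-11 + 3)*(-418) - 189 = -8*(-418) - 189 = 3344 - 189 = 3155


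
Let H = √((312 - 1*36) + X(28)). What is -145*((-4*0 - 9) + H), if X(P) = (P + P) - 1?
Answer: 1305 - 145*√331 ≈ -1333.0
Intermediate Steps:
X(P) = -1 + 2*P (X(P) = 2*P - 1 = -1 + 2*P)
H = √331 (H = √((312 - 1*36) + (-1 + 2*28)) = √((312 - 36) + (-1 + 56)) = √(276 + 55) = √331 ≈ 18.193)
-145*((-4*0 - 9) + H) = -145*((-4*0 - 9) + √331) = -145*((0 - 9) + √331) = -145*(-9 + √331) = 1305 - 145*√331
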